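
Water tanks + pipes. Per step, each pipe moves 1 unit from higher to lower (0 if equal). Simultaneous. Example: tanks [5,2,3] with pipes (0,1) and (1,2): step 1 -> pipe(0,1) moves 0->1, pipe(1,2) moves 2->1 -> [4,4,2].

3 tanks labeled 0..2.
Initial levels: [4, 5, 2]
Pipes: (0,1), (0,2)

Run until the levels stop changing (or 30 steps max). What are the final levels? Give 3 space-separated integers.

Answer: 3 4 4

Derivation:
Step 1: flows [1->0,0->2] -> levels [4 4 3]
Step 2: flows [0=1,0->2] -> levels [3 4 4]
Step 3: flows [1->0,2->0] -> levels [5 3 3]
Step 4: flows [0->1,0->2] -> levels [3 4 4]
  -> period-2 cycle: step 4 state = step 2 state; never stabilizes
  -> state at step 30: (30-2) mod 2 = 0, same as step 2 -> [3 4 4]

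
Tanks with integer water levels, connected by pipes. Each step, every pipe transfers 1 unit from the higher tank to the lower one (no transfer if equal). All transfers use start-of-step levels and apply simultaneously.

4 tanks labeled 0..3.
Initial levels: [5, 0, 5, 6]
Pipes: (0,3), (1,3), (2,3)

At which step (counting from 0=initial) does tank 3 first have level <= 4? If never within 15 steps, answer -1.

Step 1: flows [3->0,3->1,3->2] -> levels [6 1 6 3]
Tank 3 first reaches <=4 at step 1

Answer: 1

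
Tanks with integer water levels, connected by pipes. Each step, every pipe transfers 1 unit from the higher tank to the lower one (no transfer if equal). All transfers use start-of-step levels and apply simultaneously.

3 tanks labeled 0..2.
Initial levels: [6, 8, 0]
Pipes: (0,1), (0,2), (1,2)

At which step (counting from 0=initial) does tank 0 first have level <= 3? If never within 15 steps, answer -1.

Answer: -1

Derivation:
Step 1: flows [1->0,0->2,1->2] -> levels [6 6 2]
Step 2: flows [0=1,0->2,1->2] -> levels [5 5 4]
Step 3: flows [0=1,0->2,1->2] -> levels [4 4 6]
Step 4: flows [0=1,2->0,2->1] -> levels [5 5 4]
  -> period-2 cycle (repeats step 2); tank 0 never drops to <=3
Tank 0 never reaches <=3 within 15 steps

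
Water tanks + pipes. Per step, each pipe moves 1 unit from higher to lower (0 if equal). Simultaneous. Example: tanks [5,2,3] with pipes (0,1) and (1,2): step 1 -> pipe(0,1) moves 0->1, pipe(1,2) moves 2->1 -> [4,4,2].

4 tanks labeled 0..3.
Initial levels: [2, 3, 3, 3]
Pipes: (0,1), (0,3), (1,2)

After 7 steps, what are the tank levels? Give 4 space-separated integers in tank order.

Step 1: flows [1->0,3->0,1=2] -> levels [4 2 3 2]
Step 2: flows [0->1,0->3,2->1] -> levels [2 4 2 3]
Step 3: flows [1->0,3->0,1->2] -> levels [4 2 3 2]
  -> period-2 cycle: step 3 state = step 1 state
  -> state at step 7: (7-1) mod 2 = 0, same as step 1 -> [4 2 3 2]

Answer: 4 2 3 2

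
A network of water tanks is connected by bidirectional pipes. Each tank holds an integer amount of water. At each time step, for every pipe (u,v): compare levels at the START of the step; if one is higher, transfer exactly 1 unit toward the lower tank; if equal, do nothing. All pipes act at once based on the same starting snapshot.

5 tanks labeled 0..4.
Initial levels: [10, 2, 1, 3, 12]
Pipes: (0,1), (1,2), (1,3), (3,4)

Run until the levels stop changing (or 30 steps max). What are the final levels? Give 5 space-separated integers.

Step 1: flows [0->1,1->2,3->1,4->3] -> levels [9 3 2 3 11]
Step 2: flows [0->1,1->2,1=3,4->3] -> levels [8 3 3 4 10]
Step 3: flows [0->1,1=2,3->1,4->3] -> levels [7 5 3 4 9]
Step 4: flows [0->1,1->2,1->3,4->3] -> levels [6 4 4 6 8]
Step 5: flows [0->1,1=2,3->1,4->3] -> levels [5 6 4 6 7]
Step 6: flows [1->0,1->2,1=3,4->3] -> levels [6 4 5 7 6]
Step 7: flows [0->1,2->1,3->1,3->4] -> levels [5 7 4 5 7]
Step 8: flows [1->0,1->2,1->3,4->3] -> levels [6 4 5 7 6]
  -> period-2 cycle: step 8 state = step 6 state; never stabilizes
  -> state at step 30: (30-6) mod 2 = 0, same as step 6 -> [6 4 5 7 6]

Answer: 6 4 5 7 6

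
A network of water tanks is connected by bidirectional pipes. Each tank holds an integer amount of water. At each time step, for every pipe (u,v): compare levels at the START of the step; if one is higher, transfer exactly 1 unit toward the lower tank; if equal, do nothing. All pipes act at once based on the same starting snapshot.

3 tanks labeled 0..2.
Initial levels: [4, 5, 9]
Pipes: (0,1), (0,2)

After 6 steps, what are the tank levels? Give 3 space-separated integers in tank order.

Answer: 6 6 6

Derivation:
Step 1: flows [1->0,2->0] -> levels [6 4 8]
Step 2: flows [0->1,2->0] -> levels [6 5 7]
Step 3: flows [0->1,2->0] -> levels [6 6 6]
Step 4: flows [0=1,0=2] -> levels [6 6 6]
  -> stable; steps 5..6 unchanged -> [6 6 6]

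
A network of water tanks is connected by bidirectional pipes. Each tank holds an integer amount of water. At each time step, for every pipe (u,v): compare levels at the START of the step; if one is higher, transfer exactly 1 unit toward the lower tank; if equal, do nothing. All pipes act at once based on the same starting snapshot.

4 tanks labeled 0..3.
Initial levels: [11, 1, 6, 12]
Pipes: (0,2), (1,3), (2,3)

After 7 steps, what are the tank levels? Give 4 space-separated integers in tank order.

Step 1: flows [0->2,3->1,3->2] -> levels [10 2 8 10]
Step 2: flows [0->2,3->1,3->2] -> levels [9 3 10 8]
Step 3: flows [2->0,3->1,2->3] -> levels [10 4 8 8]
Step 4: flows [0->2,3->1,2=3] -> levels [9 5 9 7]
Step 5: flows [0=2,3->1,2->3] -> levels [9 6 8 7]
Step 6: flows [0->2,3->1,2->3] -> levels [8 7 8 7]
Step 7: flows [0=2,1=3,2->3] -> levels [8 7 7 8]

Answer: 8 7 7 8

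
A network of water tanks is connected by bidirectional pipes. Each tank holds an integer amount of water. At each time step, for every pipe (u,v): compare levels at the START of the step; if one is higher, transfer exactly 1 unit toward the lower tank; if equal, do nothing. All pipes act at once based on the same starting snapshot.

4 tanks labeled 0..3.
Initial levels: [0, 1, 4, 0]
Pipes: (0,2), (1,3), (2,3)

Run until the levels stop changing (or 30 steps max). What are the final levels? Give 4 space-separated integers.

Step 1: flows [2->0,1->3,2->3] -> levels [1 0 2 2]
Step 2: flows [2->0,3->1,2=3] -> levels [2 1 1 1]
Step 3: flows [0->2,1=3,2=3] -> levels [1 1 2 1]
Step 4: flows [2->0,1=3,2->3] -> levels [2 1 0 2]
Step 5: flows [0->2,3->1,3->2] -> levels [1 2 2 0]
Step 6: flows [2->0,1->3,2->3] -> levels [2 1 0 2]
  -> period-2 cycle: step 6 state = step 4 state; never stabilizes
  -> state at step 30: (30-4) mod 2 = 0, same as step 4 -> [2 1 0 2]

Answer: 2 1 0 2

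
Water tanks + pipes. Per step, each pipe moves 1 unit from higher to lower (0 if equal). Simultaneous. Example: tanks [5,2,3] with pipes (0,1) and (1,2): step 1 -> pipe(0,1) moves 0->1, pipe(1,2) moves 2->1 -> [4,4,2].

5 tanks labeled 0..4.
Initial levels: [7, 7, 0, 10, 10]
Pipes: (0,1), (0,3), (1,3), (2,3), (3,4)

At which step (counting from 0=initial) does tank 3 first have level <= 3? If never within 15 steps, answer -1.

Answer: -1

Derivation:
Step 1: flows [0=1,3->0,3->1,3->2,3=4] -> levels [8 8 1 7 10]
Step 2: flows [0=1,0->3,1->3,3->2,4->3] -> levels [7 7 2 9 9]
Step 3: flows [0=1,3->0,3->1,3->2,3=4] -> levels [8 8 3 6 9]
Step 4: flows [0=1,0->3,1->3,3->2,4->3] -> levels [7 7 4 8 8]
Step 5: flows [0=1,3->0,3->1,3->2,3=4] -> levels [8 8 5 5 8]
Step 6: flows [0=1,0->3,1->3,2=3,4->3] -> levels [7 7 5 8 7]
Step 7: flows [0=1,3->0,3->1,3->2,3->4] -> levels [8 8 6 4 8]
Step 8: flows [0=1,0->3,1->3,2->3,4->3] -> levels [7 7 5 8 7]
  -> period-2 cycle (repeats step 6); tank 3 never drops to <=3
Tank 3 never reaches <=3 within 15 steps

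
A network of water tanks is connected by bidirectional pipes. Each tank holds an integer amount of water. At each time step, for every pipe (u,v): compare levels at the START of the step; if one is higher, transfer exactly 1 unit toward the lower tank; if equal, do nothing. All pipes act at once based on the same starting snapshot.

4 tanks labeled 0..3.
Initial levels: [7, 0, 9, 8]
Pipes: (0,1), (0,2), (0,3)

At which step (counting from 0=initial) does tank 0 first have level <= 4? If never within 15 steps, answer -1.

Step 1: flows [0->1,2->0,3->0] -> levels [8 1 8 7]
Step 2: flows [0->1,0=2,0->3] -> levels [6 2 8 8]
Step 3: flows [0->1,2->0,3->0] -> levels [7 3 7 7]
Step 4: flows [0->1,0=2,0=3] -> levels [6 4 7 7]
Step 5: flows [0->1,2->0,3->0] -> levels [7 5 6 6]
Step 6: flows [0->1,0->2,0->3] -> levels [4 6 7 7]
Tank 0 first reaches <=4 at step 6

Answer: 6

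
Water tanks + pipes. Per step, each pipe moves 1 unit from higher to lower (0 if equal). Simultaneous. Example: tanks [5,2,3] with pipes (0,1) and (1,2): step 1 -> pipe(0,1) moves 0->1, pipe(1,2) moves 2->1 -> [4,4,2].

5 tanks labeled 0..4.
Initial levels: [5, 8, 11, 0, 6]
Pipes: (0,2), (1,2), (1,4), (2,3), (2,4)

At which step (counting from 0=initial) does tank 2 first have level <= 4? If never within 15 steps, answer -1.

Answer: 5

Derivation:
Step 1: flows [2->0,2->1,1->4,2->3,2->4] -> levels [6 8 7 1 8]
Step 2: flows [2->0,1->2,1=4,2->3,4->2] -> levels [7 7 7 2 7]
Step 3: flows [0=2,1=2,1=4,2->3,2=4] -> levels [7 7 6 3 7]
Step 4: flows [0->2,1->2,1=4,2->3,4->2] -> levels [6 6 8 4 6]
Step 5: flows [2->0,2->1,1=4,2->3,2->4] -> levels [7 7 4 5 7]
Tank 2 first reaches <=4 at step 5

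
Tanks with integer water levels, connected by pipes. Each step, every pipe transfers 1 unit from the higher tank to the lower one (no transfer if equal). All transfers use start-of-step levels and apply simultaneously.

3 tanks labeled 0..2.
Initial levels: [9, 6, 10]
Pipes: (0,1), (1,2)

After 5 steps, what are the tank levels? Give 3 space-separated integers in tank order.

Answer: 9 7 9

Derivation:
Step 1: flows [0->1,2->1] -> levels [8 8 9]
Step 2: flows [0=1,2->1] -> levels [8 9 8]
Step 3: flows [1->0,1->2] -> levels [9 7 9]
Step 4: flows [0->1,2->1] -> levels [8 9 8]
  -> period-2 cycle: step 4 state = step 2 state
  -> state at step 5: (5-2) mod 2 = 1, same as step 3 -> [9 7 9]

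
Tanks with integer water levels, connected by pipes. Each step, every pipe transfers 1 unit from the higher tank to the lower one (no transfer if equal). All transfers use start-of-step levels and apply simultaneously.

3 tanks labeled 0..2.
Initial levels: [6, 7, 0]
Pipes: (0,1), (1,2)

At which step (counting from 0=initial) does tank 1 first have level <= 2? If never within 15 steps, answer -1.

Step 1: flows [1->0,1->2] -> levels [7 5 1]
Step 2: flows [0->1,1->2] -> levels [6 5 2]
Step 3: flows [0->1,1->2] -> levels [5 5 3]
Step 4: flows [0=1,1->2] -> levels [5 4 4]
Step 5: flows [0->1,1=2] -> levels [4 5 4]
Step 6: flows [1->0,1->2] -> levels [5 3 5]
Step 7: flows [0->1,2->1] -> levels [4 5 4]
  -> period-2 cycle (repeats step 5); tank 1 never drops to <=2
Tank 1 never reaches <=2 within 15 steps

Answer: -1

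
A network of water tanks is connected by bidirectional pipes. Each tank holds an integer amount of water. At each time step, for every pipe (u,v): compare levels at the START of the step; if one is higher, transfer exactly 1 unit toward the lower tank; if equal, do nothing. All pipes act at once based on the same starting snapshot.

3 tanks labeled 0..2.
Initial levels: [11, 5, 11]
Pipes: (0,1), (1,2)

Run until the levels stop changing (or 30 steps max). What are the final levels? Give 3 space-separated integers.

Step 1: flows [0->1,2->1] -> levels [10 7 10]
Step 2: flows [0->1,2->1] -> levels [9 9 9]
Step 3: flows [0=1,1=2] -> levels [9 9 9]
  -> stable (no change)

Answer: 9 9 9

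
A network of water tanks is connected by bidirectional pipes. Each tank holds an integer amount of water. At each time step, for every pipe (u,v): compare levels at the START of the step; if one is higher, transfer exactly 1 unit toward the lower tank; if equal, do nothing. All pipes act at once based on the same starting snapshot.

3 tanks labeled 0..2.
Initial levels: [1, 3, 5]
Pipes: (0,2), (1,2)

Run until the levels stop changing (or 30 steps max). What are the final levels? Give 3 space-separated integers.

Step 1: flows [2->0,2->1] -> levels [2 4 3]
Step 2: flows [2->0,1->2] -> levels [3 3 3]
Step 3: flows [0=2,1=2] -> levels [3 3 3]
  -> stable (no change)

Answer: 3 3 3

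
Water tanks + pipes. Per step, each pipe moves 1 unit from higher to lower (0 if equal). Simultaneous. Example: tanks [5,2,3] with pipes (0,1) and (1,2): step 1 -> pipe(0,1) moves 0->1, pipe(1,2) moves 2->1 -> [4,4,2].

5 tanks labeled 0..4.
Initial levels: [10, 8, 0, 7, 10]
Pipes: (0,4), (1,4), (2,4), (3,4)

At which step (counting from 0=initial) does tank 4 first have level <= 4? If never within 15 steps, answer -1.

Answer: 7

Derivation:
Step 1: flows [0=4,4->1,4->2,4->3] -> levels [10 9 1 8 7]
Step 2: flows [0->4,1->4,4->2,3->4] -> levels [9 8 2 7 9]
Step 3: flows [0=4,4->1,4->2,4->3] -> levels [9 9 3 8 6]
Step 4: flows [0->4,1->4,4->2,3->4] -> levels [8 8 4 7 8]
Step 5: flows [0=4,1=4,4->2,4->3] -> levels [8 8 5 8 6]
Step 6: flows [0->4,1->4,4->2,3->4] -> levels [7 7 6 7 8]
Step 7: flows [4->0,4->1,4->2,4->3] -> levels [8 8 7 8 4]
Tank 4 first reaches <=4 at step 7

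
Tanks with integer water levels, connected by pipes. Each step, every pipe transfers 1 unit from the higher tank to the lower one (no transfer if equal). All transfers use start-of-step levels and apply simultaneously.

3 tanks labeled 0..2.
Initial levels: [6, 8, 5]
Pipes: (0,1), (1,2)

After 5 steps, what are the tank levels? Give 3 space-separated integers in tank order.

Step 1: flows [1->0,1->2] -> levels [7 6 6]
Step 2: flows [0->1,1=2] -> levels [6 7 6]
Step 3: flows [1->0,1->2] -> levels [7 5 7]
Step 4: flows [0->1,2->1] -> levels [6 7 6]
  -> period-2 cycle: step 4 state = step 2 state
  -> state at step 5: (5-2) mod 2 = 1, same as step 3 -> [7 5 7]

Answer: 7 5 7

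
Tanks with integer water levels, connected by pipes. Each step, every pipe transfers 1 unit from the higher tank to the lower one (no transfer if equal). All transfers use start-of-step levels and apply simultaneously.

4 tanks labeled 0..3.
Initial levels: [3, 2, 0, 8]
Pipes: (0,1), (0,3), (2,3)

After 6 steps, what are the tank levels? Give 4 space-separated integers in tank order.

Answer: 4 3 4 2

Derivation:
Step 1: flows [0->1,3->0,3->2] -> levels [3 3 1 6]
Step 2: flows [0=1,3->0,3->2] -> levels [4 3 2 4]
Step 3: flows [0->1,0=3,3->2] -> levels [3 4 3 3]
Step 4: flows [1->0,0=3,2=3] -> levels [4 3 3 3]
Step 5: flows [0->1,0->3,2=3] -> levels [2 4 3 4]
Step 6: flows [1->0,3->0,3->2] -> levels [4 3 4 2]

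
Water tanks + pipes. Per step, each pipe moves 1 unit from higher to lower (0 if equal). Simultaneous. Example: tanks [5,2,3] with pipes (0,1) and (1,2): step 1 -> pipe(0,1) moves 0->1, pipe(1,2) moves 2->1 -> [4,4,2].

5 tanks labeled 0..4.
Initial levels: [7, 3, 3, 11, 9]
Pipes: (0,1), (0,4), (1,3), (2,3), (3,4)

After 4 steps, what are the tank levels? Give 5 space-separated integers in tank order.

Answer: 7 6 6 8 6

Derivation:
Step 1: flows [0->1,4->0,3->1,3->2,3->4] -> levels [7 5 4 8 9]
Step 2: flows [0->1,4->0,3->1,3->2,4->3] -> levels [7 7 5 7 7]
Step 3: flows [0=1,0=4,1=3,3->2,3=4] -> levels [7 7 6 6 7]
Step 4: flows [0=1,0=4,1->3,2=3,4->3] -> levels [7 6 6 8 6]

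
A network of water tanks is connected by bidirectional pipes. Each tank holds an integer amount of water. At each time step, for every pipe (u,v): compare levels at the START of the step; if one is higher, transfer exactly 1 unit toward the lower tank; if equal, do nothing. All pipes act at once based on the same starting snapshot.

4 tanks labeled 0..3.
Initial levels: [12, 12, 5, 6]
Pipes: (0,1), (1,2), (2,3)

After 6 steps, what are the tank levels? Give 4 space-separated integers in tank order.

Answer: 9 9 9 8

Derivation:
Step 1: flows [0=1,1->2,3->2] -> levels [12 11 7 5]
Step 2: flows [0->1,1->2,2->3] -> levels [11 11 7 6]
Step 3: flows [0=1,1->2,2->3] -> levels [11 10 7 7]
Step 4: flows [0->1,1->2,2=3] -> levels [10 10 8 7]
Step 5: flows [0=1,1->2,2->3] -> levels [10 9 8 8]
Step 6: flows [0->1,1->2,2=3] -> levels [9 9 9 8]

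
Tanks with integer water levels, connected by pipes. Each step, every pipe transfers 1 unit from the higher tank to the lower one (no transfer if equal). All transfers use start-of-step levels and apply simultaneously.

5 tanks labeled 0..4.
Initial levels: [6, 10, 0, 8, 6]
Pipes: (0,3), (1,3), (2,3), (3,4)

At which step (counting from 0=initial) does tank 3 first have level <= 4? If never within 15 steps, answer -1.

Answer: 5

Derivation:
Step 1: flows [3->0,1->3,3->2,3->4] -> levels [7 9 1 6 7]
Step 2: flows [0->3,1->3,3->2,4->3] -> levels [6 8 2 8 6]
Step 3: flows [3->0,1=3,3->2,3->4] -> levels [7 8 3 5 7]
Step 4: flows [0->3,1->3,3->2,4->3] -> levels [6 7 4 7 6]
Step 5: flows [3->0,1=3,3->2,3->4] -> levels [7 7 5 4 7]
Tank 3 first reaches <=4 at step 5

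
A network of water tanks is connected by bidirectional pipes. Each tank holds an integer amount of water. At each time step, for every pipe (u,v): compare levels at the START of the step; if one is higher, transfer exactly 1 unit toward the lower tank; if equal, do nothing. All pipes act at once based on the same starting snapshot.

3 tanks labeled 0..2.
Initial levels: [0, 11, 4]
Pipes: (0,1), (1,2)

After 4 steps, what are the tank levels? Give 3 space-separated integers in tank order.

Answer: 4 5 6

Derivation:
Step 1: flows [1->0,1->2] -> levels [1 9 5]
Step 2: flows [1->0,1->2] -> levels [2 7 6]
Step 3: flows [1->0,1->2] -> levels [3 5 7]
Step 4: flows [1->0,2->1] -> levels [4 5 6]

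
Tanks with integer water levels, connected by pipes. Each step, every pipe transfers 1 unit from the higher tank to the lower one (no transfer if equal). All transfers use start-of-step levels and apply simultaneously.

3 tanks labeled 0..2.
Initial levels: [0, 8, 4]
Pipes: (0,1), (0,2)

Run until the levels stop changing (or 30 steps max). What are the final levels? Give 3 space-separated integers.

Answer: 4 4 4

Derivation:
Step 1: flows [1->0,2->0] -> levels [2 7 3]
Step 2: flows [1->0,2->0] -> levels [4 6 2]
Step 3: flows [1->0,0->2] -> levels [4 5 3]
Step 4: flows [1->0,0->2] -> levels [4 4 4]
Step 5: flows [0=1,0=2] -> levels [4 4 4]
  -> stable (no change)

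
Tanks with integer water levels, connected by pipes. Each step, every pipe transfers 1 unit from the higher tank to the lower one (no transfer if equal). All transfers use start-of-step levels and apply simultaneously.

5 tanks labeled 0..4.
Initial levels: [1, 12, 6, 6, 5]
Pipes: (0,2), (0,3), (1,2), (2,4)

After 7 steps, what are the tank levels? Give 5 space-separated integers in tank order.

Step 1: flows [2->0,3->0,1->2,2->4] -> levels [3 11 5 5 6]
Step 2: flows [2->0,3->0,1->2,4->2] -> levels [5 10 6 4 5]
Step 3: flows [2->0,0->3,1->2,2->4] -> levels [5 9 5 5 6]
Step 4: flows [0=2,0=3,1->2,4->2] -> levels [5 8 7 5 5]
Step 5: flows [2->0,0=3,1->2,2->4] -> levels [6 7 6 5 6]
Step 6: flows [0=2,0->3,1->2,2=4] -> levels [5 6 7 6 6]
Step 7: flows [2->0,3->0,2->1,2->4] -> levels [7 7 4 5 7]

Answer: 7 7 4 5 7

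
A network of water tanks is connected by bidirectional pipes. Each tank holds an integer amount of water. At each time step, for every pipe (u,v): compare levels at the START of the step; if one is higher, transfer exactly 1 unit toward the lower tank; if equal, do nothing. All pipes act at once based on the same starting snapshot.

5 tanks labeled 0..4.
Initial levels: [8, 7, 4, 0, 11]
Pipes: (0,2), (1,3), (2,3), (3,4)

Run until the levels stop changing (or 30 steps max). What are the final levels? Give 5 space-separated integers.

Answer: 6 5 4 8 7

Derivation:
Step 1: flows [0->2,1->3,2->3,4->3] -> levels [7 6 4 3 10]
Step 2: flows [0->2,1->3,2->3,4->3] -> levels [6 5 4 6 9]
Step 3: flows [0->2,3->1,3->2,4->3] -> levels [5 6 6 5 8]
Step 4: flows [2->0,1->3,2->3,4->3] -> levels [6 5 4 8 7]
Step 5: flows [0->2,3->1,3->2,3->4] -> levels [5 6 6 5 8]
  -> period-2 cycle: step 5 state = step 3 state; never stabilizes
  -> state at step 30: (30-3) mod 2 = 1, same as step 4 -> [6 5 4 8 7]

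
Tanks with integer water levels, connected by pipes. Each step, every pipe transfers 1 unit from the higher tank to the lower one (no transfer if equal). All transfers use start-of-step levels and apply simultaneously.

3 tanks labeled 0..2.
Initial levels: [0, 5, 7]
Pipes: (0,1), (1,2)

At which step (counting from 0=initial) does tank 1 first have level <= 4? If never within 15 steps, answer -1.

Answer: 3

Derivation:
Step 1: flows [1->0,2->1] -> levels [1 5 6]
Step 2: flows [1->0,2->1] -> levels [2 5 5]
Step 3: flows [1->0,1=2] -> levels [3 4 5]
Tank 1 first reaches <=4 at step 3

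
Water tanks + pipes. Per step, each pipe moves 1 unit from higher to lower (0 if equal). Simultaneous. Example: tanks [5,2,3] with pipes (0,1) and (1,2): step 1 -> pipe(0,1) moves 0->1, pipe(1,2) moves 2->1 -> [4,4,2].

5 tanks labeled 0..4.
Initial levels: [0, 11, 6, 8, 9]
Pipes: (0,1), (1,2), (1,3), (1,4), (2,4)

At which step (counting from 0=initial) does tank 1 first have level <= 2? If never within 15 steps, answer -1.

Step 1: flows [1->0,1->2,1->3,1->4,4->2] -> levels [1 7 8 9 9]
Step 2: flows [1->0,2->1,3->1,4->1,4->2] -> levels [2 9 8 8 7]
Step 3: flows [1->0,1->2,1->3,1->4,2->4] -> levels [3 5 8 9 9]
Step 4: flows [1->0,2->1,3->1,4->1,4->2] -> levels [4 7 8 8 7]
Step 5: flows [1->0,2->1,3->1,1=4,2->4] -> levels [5 8 6 7 8]
Step 6: flows [1->0,1->2,1->3,1=4,4->2] -> levels [6 5 8 8 7]
Step 7: flows [0->1,2->1,3->1,4->1,2->4] -> levels [5 9 6 7 7]
Step 8: flows [1->0,1->2,1->3,1->4,4->2] -> levels [6 5 8 8 7]
  -> period-2 cycle (repeats step 6); tank 1 never drops to <=2
Tank 1 never reaches <=2 within 15 steps

Answer: -1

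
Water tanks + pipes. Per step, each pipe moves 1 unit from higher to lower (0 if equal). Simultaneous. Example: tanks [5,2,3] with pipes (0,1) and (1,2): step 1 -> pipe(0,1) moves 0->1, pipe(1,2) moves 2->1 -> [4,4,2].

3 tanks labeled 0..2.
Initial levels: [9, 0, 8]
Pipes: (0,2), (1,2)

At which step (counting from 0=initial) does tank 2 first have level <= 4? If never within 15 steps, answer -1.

Step 1: flows [0->2,2->1] -> levels [8 1 8]
Step 2: flows [0=2,2->1] -> levels [8 2 7]
Step 3: flows [0->2,2->1] -> levels [7 3 7]
Step 4: flows [0=2,2->1] -> levels [7 4 6]
Step 5: flows [0->2,2->1] -> levels [6 5 6]
Step 6: flows [0=2,2->1] -> levels [6 6 5]
Step 7: flows [0->2,1->2] -> levels [5 5 7]
Step 8: flows [2->0,2->1] -> levels [6 6 5]
  -> period-2 cycle (repeats step 6); tank 2 never drops to <=4
Tank 2 never reaches <=4 within 15 steps

Answer: -1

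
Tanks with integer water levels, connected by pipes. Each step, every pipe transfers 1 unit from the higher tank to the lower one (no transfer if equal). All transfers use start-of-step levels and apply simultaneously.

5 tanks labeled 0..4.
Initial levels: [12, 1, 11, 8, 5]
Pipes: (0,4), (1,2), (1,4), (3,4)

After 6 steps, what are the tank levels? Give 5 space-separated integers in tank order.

Step 1: flows [0->4,2->1,4->1,3->4] -> levels [11 3 10 7 6]
Step 2: flows [0->4,2->1,4->1,3->4] -> levels [10 5 9 6 7]
Step 3: flows [0->4,2->1,4->1,4->3] -> levels [9 7 8 7 6]
Step 4: flows [0->4,2->1,1->4,3->4] -> levels [8 7 7 6 9]
Step 5: flows [4->0,1=2,4->1,4->3] -> levels [9 8 7 7 6]
Step 6: flows [0->4,1->2,1->4,3->4] -> levels [8 6 8 6 9]

Answer: 8 6 8 6 9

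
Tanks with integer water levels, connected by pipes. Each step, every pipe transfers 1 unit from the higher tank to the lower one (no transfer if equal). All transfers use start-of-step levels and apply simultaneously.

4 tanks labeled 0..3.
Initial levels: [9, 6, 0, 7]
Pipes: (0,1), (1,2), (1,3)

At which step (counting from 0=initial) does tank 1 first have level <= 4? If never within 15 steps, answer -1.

Answer: 4

Derivation:
Step 1: flows [0->1,1->2,3->1] -> levels [8 7 1 6]
Step 2: flows [0->1,1->2,1->3] -> levels [7 6 2 7]
Step 3: flows [0->1,1->2,3->1] -> levels [6 7 3 6]
Step 4: flows [1->0,1->2,1->3] -> levels [7 4 4 7]
Tank 1 first reaches <=4 at step 4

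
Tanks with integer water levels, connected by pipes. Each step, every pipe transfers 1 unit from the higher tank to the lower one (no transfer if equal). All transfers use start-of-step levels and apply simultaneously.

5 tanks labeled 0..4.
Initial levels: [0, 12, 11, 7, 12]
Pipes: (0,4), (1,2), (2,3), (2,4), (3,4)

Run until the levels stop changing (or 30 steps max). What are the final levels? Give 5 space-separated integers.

Step 1: flows [4->0,1->2,2->3,4->2,4->3] -> levels [1 11 12 9 9]
Step 2: flows [4->0,2->1,2->3,2->4,3=4] -> levels [2 12 9 10 9]
Step 3: flows [4->0,1->2,3->2,2=4,3->4] -> levels [3 11 11 8 9]
Step 4: flows [4->0,1=2,2->3,2->4,4->3] -> levels [4 11 9 10 8]
Step 5: flows [4->0,1->2,3->2,2->4,3->4] -> levels [5 10 10 8 9]
Step 6: flows [4->0,1=2,2->3,2->4,4->3] -> levels [6 10 8 10 8]
Step 7: flows [4->0,1->2,3->2,2=4,3->4] -> levels [7 9 10 8 8]
Step 8: flows [4->0,2->1,2->3,2->4,3=4] -> levels [8 10 7 9 8]
Step 9: flows [0=4,1->2,3->2,4->2,3->4] -> levels [8 9 10 7 8]
Step 10: flows [0=4,2->1,2->3,2->4,4->3] -> levels [8 10 7 9 8]
  -> period-2 cycle: step 10 state = step 8 state; never stabilizes
  -> state at step 30: (30-8) mod 2 = 0, same as step 8 -> [8 10 7 9 8]

Answer: 8 10 7 9 8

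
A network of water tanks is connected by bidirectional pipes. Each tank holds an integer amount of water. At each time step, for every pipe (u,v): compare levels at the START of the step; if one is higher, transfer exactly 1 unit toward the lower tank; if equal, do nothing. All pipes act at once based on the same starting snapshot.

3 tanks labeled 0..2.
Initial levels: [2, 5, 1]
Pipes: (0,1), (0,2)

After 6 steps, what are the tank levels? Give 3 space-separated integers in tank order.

Answer: 4 2 2

Derivation:
Step 1: flows [1->0,0->2] -> levels [2 4 2]
Step 2: flows [1->0,0=2] -> levels [3 3 2]
Step 3: flows [0=1,0->2] -> levels [2 3 3]
Step 4: flows [1->0,2->0] -> levels [4 2 2]
Step 5: flows [0->1,0->2] -> levels [2 3 3]
  -> period-2 cycle: step 5 state = step 3 state
  -> state at step 6: (6-3) mod 2 = 1, same as step 4 -> [4 2 2]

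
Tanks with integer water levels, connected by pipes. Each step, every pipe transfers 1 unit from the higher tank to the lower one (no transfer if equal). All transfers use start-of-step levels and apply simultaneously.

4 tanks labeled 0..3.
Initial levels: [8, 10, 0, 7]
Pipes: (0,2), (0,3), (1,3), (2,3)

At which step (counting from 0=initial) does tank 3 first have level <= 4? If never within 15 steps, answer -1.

Answer: 5

Derivation:
Step 1: flows [0->2,0->3,1->3,3->2] -> levels [6 9 2 8]
Step 2: flows [0->2,3->0,1->3,3->2] -> levels [6 8 4 7]
Step 3: flows [0->2,3->0,1->3,3->2] -> levels [6 7 6 6]
Step 4: flows [0=2,0=3,1->3,2=3] -> levels [6 6 6 7]
Step 5: flows [0=2,3->0,3->1,3->2] -> levels [7 7 7 4]
Tank 3 first reaches <=4 at step 5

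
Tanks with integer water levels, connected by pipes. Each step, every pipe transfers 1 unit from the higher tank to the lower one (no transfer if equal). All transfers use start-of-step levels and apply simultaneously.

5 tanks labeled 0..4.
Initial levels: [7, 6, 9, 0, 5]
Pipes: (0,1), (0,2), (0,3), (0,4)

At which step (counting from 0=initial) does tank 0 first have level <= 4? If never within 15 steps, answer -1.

Step 1: flows [0->1,2->0,0->3,0->4] -> levels [5 7 8 1 6]
Step 2: flows [1->0,2->0,0->3,4->0] -> levels [7 6 7 2 5]
Step 3: flows [0->1,0=2,0->3,0->4] -> levels [4 7 7 3 6]
Tank 0 first reaches <=4 at step 3

Answer: 3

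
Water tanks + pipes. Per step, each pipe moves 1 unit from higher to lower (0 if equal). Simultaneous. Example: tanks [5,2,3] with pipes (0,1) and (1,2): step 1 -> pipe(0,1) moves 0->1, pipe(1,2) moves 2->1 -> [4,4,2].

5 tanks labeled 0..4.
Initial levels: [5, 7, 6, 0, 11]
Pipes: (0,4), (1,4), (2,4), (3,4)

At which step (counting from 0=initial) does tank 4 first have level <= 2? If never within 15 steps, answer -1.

Step 1: flows [4->0,4->1,4->2,4->3] -> levels [6 8 7 1 7]
Step 2: flows [4->0,1->4,2=4,4->3] -> levels [7 7 7 2 6]
Step 3: flows [0->4,1->4,2->4,4->3] -> levels [6 6 6 3 8]
Step 4: flows [4->0,4->1,4->2,4->3] -> levels [7 7 7 4 4]
Step 5: flows [0->4,1->4,2->4,3=4] -> levels [6 6 6 4 7]
Step 6: flows [4->0,4->1,4->2,4->3] -> levels [7 7 7 5 3]
Step 7: flows [0->4,1->4,2->4,3->4] -> levels [6 6 6 4 7]
  -> period-2 cycle (repeats step 5); tank 4 never drops to <=2
Tank 4 never reaches <=2 within 15 steps

Answer: -1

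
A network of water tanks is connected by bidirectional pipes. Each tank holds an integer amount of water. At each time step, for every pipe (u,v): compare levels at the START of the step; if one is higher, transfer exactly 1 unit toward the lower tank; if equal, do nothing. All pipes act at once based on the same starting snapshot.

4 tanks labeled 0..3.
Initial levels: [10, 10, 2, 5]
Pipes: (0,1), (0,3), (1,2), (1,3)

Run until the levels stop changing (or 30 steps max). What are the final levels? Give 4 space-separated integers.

Step 1: flows [0=1,0->3,1->2,1->3] -> levels [9 8 3 7]
Step 2: flows [0->1,0->3,1->2,1->3] -> levels [7 7 4 9]
Step 3: flows [0=1,3->0,1->2,3->1] -> levels [8 7 5 7]
Step 4: flows [0->1,0->3,1->2,1=3] -> levels [6 7 6 8]
Step 5: flows [1->0,3->0,1->2,3->1] -> levels [8 6 7 6]
Step 6: flows [0->1,0->3,2->1,1=3] -> levels [6 8 6 7]
Step 7: flows [1->0,3->0,1->2,1->3] -> levels [8 5 7 7]
Step 8: flows [0->1,0->3,2->1,3->1] -> levels [6 8 6 7]
  -> period-2 cycle: step 8 state = step 6 state; never stabilizes
  -> state at step 30: (30-6) mod 2 = 0, same as step 6 -> [6 8 6 7]

Answer: 6 8 6 7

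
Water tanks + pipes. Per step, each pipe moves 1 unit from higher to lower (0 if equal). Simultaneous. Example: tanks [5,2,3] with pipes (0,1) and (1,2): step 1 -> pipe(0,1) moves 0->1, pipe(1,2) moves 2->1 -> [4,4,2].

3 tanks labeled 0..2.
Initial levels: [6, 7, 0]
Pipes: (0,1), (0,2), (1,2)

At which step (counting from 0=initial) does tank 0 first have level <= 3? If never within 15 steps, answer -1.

Step 1: flows [1->0,0->2,1->2] -> levels [6 5 2]
Step 2: flows [0->1,0->2,1->2] -> levels [4 5 4]
Step 3: flows [1->0,0=2,1->2] -> levels [5 3 5]
Step 4: flows [0->1,0=2,2->1] -> levels [4 5 4]
  -> period-2 cycle (repeats step 2); tank 0 never drops to <=3
Tank 0 never reaches <=3 within 15 steps

Answer: -1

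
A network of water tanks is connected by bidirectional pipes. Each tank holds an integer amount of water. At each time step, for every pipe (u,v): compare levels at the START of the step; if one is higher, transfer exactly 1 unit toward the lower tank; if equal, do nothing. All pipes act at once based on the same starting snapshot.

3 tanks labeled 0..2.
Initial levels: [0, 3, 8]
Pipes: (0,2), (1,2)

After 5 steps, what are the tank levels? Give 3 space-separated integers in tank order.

Step 1: flows [2->0,2->1] -> levels [1 4 6]
Step 2: flows [2->0,2->1] -> levels [2 5 4]
Step 3: flows [2->0,1->2] -> levels [3 4 4]
Step 4: flows [2->0,1=2] -> levels [4 4 3]
Step 5: flows [0->2,1->2] -> levels [3 3 5]

Answer: 3 3 5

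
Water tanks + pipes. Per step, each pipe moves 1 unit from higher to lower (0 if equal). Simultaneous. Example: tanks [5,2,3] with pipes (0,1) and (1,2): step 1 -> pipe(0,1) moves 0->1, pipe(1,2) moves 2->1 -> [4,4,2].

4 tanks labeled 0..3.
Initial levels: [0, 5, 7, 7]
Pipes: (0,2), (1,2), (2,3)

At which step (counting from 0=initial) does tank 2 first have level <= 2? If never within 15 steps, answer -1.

Answer: -1

Derivation:
Step 1: flows [2->0,2->1,2=3] -> levels [1 6 5 7]
Step 2: flows [2->0,1->2,3->2] -> levels [2 5 6 6]
Step 3: flows [2->0,2->1,2=3] -> levels [3 6 4 6]
Step 4: flows [2->0,1->2,3->2] -> levels [4 5 5 5]
Step 5: flows [2->0,1=2,2=3] -> levels [5 5 4 5]
Step 6: flows [0->2,1->2,3->2] -> levels [4 4 7 4]
Step 7: flows [2->0,2->1,2->3] -> levels [5 5 4 5]
  -> period-2 cycle (repeats step 5); tank 2 never drops to <=2
Tank 2 never reaches <=2 within 15 steps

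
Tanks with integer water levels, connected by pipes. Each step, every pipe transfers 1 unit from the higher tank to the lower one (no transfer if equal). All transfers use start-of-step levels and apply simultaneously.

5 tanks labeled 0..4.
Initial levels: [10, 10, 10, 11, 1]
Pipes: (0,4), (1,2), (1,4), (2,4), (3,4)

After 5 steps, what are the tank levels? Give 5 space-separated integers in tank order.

Step 1: flows [0->4,1=2,1->4,2->4,3->4] -> levels [9 9 9 10 5]
Step 2: flows [0->4,1=2,1->4,2->4,3->4] -> levels [8 8 8 9 9]
Step 3: flows [4->0,1=2,4->1,4->2,3=4] -> levels [9 9 9 9 6]
Step 4: flows [0->4,1=2,1->4,2->4,3->4] -> levels [8 8 8 8 10]
Step 5: flows [4->0,1=2,4->1,4->2,4->3] -> levels [9 9 9 9 6]

Answer: 9 9 9 9 6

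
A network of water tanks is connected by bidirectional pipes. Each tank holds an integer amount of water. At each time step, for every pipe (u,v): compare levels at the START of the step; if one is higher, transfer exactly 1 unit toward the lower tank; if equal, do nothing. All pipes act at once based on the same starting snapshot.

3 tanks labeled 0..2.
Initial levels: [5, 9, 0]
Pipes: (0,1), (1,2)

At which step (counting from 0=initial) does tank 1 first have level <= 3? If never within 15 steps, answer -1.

Step 1: flows [1->0,1->2] -> levels [6 7 1]
Step 2: flows [1->0,1->2] -> levels [7 5 2]
Step 3: flows [0->1,1->2] -> levels [6 5 3]
Step 4: flows [0->1,1->2] -> levels [5 5 4]
Step 5: flows [0=1,1->2] -> levels [5 4 5]
Step 6: flows [0->1,2->1] -> levels [4 6 4]
Step 7: flows [1->0,1->2] -> levels [5 4 5]
  -> period-2 cycle (repeats step 5); tank 1 never drops to <=3
Tank 1 never reaches <=3 within 15 steps

Answer: -1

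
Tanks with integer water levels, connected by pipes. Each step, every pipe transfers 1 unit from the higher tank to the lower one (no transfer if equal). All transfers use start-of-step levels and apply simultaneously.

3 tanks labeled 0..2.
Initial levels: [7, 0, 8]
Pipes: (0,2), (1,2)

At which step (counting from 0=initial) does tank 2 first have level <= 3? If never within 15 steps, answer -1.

Answer: -1

Derivation:
Step 1: flows [2->0,2->1] -> levels [8 1 6]
Step 2: flows [0->2,2->1] -> levels [7 2 6]
Step 3: flows [0->2,2->1] -> levels [6 3 6]
Step 4: flows [0=2,2->1] -> levels [6 4 5]
Step 5: flows [0->2,2->1] -> levels [5 5 5]
Step 6: flows [0=2,1=2] -> levels [5 5 5]
  -> stable; tank 2 stays at 5 > 3
Tank 2 never reaches <=3 within 15 steps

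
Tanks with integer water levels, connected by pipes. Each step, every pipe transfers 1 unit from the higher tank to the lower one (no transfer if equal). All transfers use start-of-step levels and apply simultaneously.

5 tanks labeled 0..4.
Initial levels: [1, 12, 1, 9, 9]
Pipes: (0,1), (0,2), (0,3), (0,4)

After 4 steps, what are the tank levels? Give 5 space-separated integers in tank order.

Step 1: flows [1->0,0=2,3->0,4->0] -> levels [4 11 1 8 8]
Step 2: flows [1->0,0->2,3->0,4->0] -> levels [6 10 2 7 7]
Step 3: flows [1->0,0->2,3->0,4->0] -> levels [8 9 3 6 6]
Step 4: flows [1->0,0->2,0->3,0->4] -> levels [6 8 4 7 7]

Answer: 6 8 4 7 7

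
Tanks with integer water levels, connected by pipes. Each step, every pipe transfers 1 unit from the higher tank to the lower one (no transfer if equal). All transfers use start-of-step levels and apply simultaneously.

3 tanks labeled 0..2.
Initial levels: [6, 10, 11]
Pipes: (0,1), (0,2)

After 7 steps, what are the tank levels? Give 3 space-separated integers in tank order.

Step 1: flows [1->0,2->0] -> levels [8 9 10]
Step 2: flows [1->0,2->0] -> levels [10 8 9]
Step 3: flows [0->1,0->2] -> levels [8 9 10]
  -> period-2 cycle: step 3 state = step 1 state
  -> state at step 7: (7-1) mod 2 = 0, same as step 1 -> [8 9 10]

Answer: 8 9 10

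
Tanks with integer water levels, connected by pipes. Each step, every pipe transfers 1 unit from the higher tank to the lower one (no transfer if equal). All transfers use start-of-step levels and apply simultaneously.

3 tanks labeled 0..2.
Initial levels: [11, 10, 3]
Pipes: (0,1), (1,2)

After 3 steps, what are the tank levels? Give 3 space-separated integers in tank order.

Step 1: flows [0->1,1->2] -> levels [10 10 4]
Step 2: flows [0=1,1->2] -> levels [10 9 5]
Step 3: flows [0->1,1->2] -> levels [9 9 6]

Answer: 9 9 6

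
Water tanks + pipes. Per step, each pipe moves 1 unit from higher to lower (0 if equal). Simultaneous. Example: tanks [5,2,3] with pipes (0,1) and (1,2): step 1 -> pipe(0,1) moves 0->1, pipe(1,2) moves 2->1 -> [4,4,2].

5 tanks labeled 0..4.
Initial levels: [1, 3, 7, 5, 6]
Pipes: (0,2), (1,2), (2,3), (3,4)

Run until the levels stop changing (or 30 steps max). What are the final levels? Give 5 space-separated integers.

Step 1: flows [2->0,2->1,2->3,4->3] -> levels [2 4 4 7 5]
Step 2: flows [2->0,1=2,3->2,3->4] -> levels [3 4 4 5 6]
Step 3: flows [2->0,1=2,3->2,4->3] -> levels [4 4 4 5 5]
Step 4: flows [0=2,1=2,3->2,3=4] -> levels [4 4 5 4 5]
Step 5: flows [2->0,2->1,2->3,4->3] -> levels [5 5 2 6 4]
Step 6: flows [0->2,1->2,3->2,3->4] -> levels [4 4 5 4 5]
  -> period-2 cycle: step 6 state = step 4 state; never stabilizes
  -> state at step 30: (30-4) mod 2 = 0, same as step 4 -> [4 4 5 4 5]

Answer: 4 4 5 4 5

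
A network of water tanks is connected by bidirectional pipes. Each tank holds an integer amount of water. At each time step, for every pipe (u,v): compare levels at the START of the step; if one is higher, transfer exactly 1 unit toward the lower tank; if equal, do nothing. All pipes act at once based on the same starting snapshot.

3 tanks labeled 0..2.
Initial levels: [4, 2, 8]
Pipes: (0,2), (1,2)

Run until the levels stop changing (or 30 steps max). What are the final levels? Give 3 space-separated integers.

Step 1: flows [2->0,2->1] -> levels [5 3 6]
Step 2: flows [2->0,2->1] -> levels [6 4 4]
Step 3: flows [0->2,1=2] -> levels [5 4 5]
Step 4: flows [0=2,2->1] -> levels [5 5 4]
Step 5: flows [0->2,1->2] -> levels [4 4 6]
Step 6: flows [2->0,2->1] -> levels [5 5 4]
  -> period-2 cycle: step 6 state = step 4 state; never stabilizes
  -> state at step 30: (30-4) mod 2 = 0, same as step 4 -> [5 5 4]

Answer: 5 5 4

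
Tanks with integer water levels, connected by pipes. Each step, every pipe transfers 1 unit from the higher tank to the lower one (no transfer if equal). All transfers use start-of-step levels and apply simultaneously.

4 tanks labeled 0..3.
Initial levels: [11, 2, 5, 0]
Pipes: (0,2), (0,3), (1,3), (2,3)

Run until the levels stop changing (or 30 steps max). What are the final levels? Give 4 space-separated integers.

Step 1: flows [0->2,0->3,1->3,2->3] -> levels [9 1 5 3]
Step 2: flows [0->2,0->3,3->1,2->3] -> levels [7 2 5 4]
Step 3: flows [0->2,0->3,3->1,2->3] -> levels [5 3 5 5]
Step 4: flows [0=2,0=3,3->1,2=3] -> levels [5 4 5 4]
Step 5: flows [0=2,0->3,1=3,2->3] -> levels [4 4 4 6]
Step 6: flows [0=2,3->0,3->1,3->2] -> levels [5 5 5 3]
Step 7: flows [0=2,0->3,1->3,2->3] -> levels [4 4 4 6]
  -> period-2 cycle: step 7 state = step 5 state; never stabilizes
  -> state at step 30: (30-5) mod 2 = 1, same as step 6 -> [5 5 5 3]

Answer: 5 5 5 3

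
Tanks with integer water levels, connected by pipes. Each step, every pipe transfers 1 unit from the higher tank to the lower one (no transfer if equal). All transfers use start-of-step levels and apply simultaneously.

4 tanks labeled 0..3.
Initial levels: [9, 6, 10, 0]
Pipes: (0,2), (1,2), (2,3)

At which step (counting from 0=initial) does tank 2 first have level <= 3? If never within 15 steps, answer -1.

Step 1: flows [2->0,2->1,2->3] -> levels [10 7 7 1]
Step 2: flows [0->2,1=2,2->3] -> levels [9 7 7 2]
Step 3: flows [0->2,1=2,2->3] -> levels [8 7 7 3]
Step 4: flows [0->2,1=2,2->3] -> levels [7 7 7 4]
Step 5: flows [0=2,1=2,2->3] -> levels [7 7 6 5]
Step 6: flows [0->2,1->2,2->3] -> levels [6 6 7 6]
Step 7: flows [2->0,2->1,2->3] -> levels [7 7 4 7]
Step 8: flows [0->2,1->2,3->2] -> levels [6 6 7 6]
  -> period-2 cycle (repeats step 6); tank 2 never drops to <=3
Tank 2 never reaches <=3 within 15 steps

Answer: -1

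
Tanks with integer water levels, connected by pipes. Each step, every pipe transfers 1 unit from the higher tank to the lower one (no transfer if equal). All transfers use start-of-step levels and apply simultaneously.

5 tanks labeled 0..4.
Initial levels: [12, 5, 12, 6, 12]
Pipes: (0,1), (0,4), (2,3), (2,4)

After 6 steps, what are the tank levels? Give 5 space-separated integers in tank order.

Answer: 8 10 10 9 10

Derivation:
Step 1: flows [0->1,0=4,2->3,2=4] -> levels [11 6 11 7 12]
Step 2: flows [0->1,4->0,2->3,4->2] -> levels [11 7 11 8 10]
Step 3: flows [0->1,0->4,2->3,2->4] -> levels [9 8 9 9 12]
Step 4: flows [0->1,4->0,2=3,4->2] -> levels [9 9 10 9 10]
Step 5: flows [0=1,4->0,2->3,2=4] -> levels [10 9 9 10 9]
Step 6: flows [0->1,0->4,3->2,2=4] -> levels [8 10 10 9 10]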